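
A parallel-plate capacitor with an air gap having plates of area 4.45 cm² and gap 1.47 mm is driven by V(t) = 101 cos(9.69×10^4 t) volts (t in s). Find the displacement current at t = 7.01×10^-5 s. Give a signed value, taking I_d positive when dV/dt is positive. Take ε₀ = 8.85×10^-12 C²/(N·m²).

C = ε₀A/d = (8.85×10^-12)(4.45×10^-4)/(1.47×10^-3) = 2.679×10^-12 F. dV/dt = V₀ω·−sin(ωt); at ωt = 6.79269 rad this factor is -0.4877.
I_d = C dV/dt = (2.679×10^-12)(101)(9.69×10^4)(-0.4877) = -1.28×10^-5 A.

-1.28×10^-5 A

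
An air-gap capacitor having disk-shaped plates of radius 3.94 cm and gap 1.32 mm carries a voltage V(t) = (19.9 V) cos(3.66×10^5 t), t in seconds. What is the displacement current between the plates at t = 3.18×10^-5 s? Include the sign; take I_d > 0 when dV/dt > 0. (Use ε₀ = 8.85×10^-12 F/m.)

1.91×10^-4 A

dV/dt = (19.9)(3.66×10^5)·−sin(11.6388) = 5.828×10^6 V/s.
I_d = C dV/dt with C = ε₀A/d = (8.85×10^-12)(4.877×10^-3)/(1.32×10^-3) = 3.270×10^-11 F, so I_d = (3.270×10^-11)(5.828×10^6) = 1.91×10^-4 A.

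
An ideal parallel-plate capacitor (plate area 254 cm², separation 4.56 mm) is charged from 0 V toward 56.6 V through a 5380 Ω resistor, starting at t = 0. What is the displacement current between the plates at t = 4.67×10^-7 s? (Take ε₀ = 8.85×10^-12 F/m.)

1.81×10^-3 A

C = ε₀A/d = (8.85×10^-12)(0.0254)/(4.56×10^-3) = 4.930×10^-11 F and τ = RC = 2.652×10^-7 s. I_d in the gap equals the RC charging current.
I_d(t) = (V₀/R) e^(−t/τ) = 0.01052 · e^(−1.761) = 1.81×10^-3 A.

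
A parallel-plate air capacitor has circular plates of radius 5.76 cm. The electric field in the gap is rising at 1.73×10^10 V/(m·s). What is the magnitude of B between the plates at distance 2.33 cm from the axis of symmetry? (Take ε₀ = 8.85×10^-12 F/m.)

Total displacement current: I_d = ε₀(πR²)(dE/dt) = (8.85×10^-12)(0.01042)(1.73×10^10) = 1.595×10^-3 A.
∮B·dl = μ₀ I_d,enc with I_d,enc = I_d r²/R² = 2.610×10^-4 A; so B = μ₀ I_d,enc/(2πr) = 2.24×10^-9 T.

2.24×10^-9 T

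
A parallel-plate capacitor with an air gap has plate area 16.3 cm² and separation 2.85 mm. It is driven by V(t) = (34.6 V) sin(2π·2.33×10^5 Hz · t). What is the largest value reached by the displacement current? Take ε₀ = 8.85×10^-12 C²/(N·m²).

2.56×10^-4 A

C = ε₀A/d = (8.85×10^-12)(1.63×10^-3)/(2.85×10^-3) = 5.062×10^-12 F; ω = 2πf = 1.464×10^6 rad/s.
I_d = C dV/dt, so |I_d|_max = C V₀ ω = (5.062×10^-12)(34.6)(1.464×10^6) = 2.56×10^-4 A.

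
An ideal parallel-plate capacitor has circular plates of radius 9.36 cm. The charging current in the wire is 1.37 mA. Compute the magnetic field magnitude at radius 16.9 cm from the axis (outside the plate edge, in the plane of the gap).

1.62×10^-9 T

Between the plates the displacement current equals the wire current: I_d = 1.37 mA = 1.37×10^-3 A.
Outside the plates the loop encloses all of I_d, so B·2πr = μ₀ I_d and B = 1.62×10^-9 T.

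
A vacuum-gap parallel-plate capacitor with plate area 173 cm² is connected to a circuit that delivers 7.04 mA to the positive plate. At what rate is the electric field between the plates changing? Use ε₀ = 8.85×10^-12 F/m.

By continuity, I_d in the gap equals the 7.04 mA flowing in the wire.
Then dE/dt = I_d/(ε₀A) = 4.60×10^10 V/(m·s).

4.60×10^10 V/(m·s)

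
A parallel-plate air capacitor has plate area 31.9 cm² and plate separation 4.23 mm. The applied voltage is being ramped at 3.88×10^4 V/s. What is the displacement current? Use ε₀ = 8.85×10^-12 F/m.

2.59×10^-7 A

The displacement current equals the charging current C dV/dt. With C = ε₀A/d = (8.85×10^-12)(3.19×10^-3)/(4.23×10^-3) = 6.674×10^-12 F, I_d = (6.674×10^-12)(3.88×10^4) = 2.59×10^-7 A.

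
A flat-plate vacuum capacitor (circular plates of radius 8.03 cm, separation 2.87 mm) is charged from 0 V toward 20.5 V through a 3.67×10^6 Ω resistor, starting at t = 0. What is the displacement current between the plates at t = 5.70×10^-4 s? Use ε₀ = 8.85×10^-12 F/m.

4.65×10^-7 A

C = ε₀A/d = (8.85×10^-12)(0.02026)/(2.87×10^-3) = 6.247×10^-11 F, so τ = RC = 2.293×10^-4 s.
The conduction current is I(t) = (V₀/R) e^(−t/τ), and the displacement current between the plates equals it.
t/τ = 2.486; I_d = (20.5/3.67×10^6) · e^(−2.486) = (5.586×10^-6)(0.08324) = 4.65×10^-7 A.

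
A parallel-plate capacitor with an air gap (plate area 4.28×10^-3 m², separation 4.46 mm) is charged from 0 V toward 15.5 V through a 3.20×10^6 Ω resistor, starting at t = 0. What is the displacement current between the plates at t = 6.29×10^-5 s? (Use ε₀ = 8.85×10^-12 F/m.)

With C = ε₀A/d = (8.85×10^-12)(4.28×10^-3)/(4.46×10^-3) = 8.493×10^-12 F, the time constant is τ = RC = 2.718×10^-5 s, so t/τ = 2.314 and e^(−t/τ) = 0.09886.
I_d = I_cond = (V₀/R) e^(−t/τ) = (4.844×10^-6)(0.09886) = 4.79×10^-7 A.

4.79×10^-7 A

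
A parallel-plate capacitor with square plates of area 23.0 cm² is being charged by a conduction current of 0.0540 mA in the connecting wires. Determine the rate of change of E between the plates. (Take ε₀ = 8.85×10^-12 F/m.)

Charge continuity gives I_d = I = 5.40×10^-5 A between the plates.
Inverting I_d = ε₀ A dE/dt gives dE/dt = 5.40×10^-5 / (8.85×10^-12 · 2.30×10^-3) = 2.65×10^9 V/(m·s).

2.65×10^9 V/(m·s)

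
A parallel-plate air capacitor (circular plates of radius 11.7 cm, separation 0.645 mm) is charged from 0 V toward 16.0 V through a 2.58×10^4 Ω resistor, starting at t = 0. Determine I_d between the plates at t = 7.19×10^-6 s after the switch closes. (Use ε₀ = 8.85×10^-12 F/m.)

3.87×10^-4 A

With C = ε₀A/d = (8.85×10^-12)(0.04301)/(6.45×10^-4) = 5.901×10^-10 F, the time constant is τ = RC = 1.522×10^-5 s, so t/τ = 0.4724 and e^(−t/τ) = 0.6235.
I_d = I_cond = (V₀/R) e^(−t/τ) = (6.202×10^-4)(0.6235) = 3.87×10^-4 A.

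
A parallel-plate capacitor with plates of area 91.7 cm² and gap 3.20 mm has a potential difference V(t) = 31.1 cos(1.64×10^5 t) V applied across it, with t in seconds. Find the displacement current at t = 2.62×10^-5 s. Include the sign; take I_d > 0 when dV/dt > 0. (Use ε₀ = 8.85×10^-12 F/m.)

1.18×10^-4 A

dE/dt = (V₀ω/d)·−sin(ωt) with ωt = 4.2968 rad: (31.1)(1.64×10^5)(0.9149)/(3.20×10^-3) = 1.458×10^9 V/(m·s).
I_d = ε₀ A dE/dt = (8.85×10^-12)(9.17×10^-3)(1.458×10^9) = 1.18×10^-4 A.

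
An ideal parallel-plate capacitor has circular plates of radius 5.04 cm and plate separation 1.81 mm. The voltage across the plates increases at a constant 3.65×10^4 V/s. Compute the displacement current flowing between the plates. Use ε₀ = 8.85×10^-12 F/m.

The displacement current equals the charging current C dV/dt. With C = ε₀A/d = (8.85×10^-12)(7.980×10^-3)/(1.81×10^-3) = 3.902×10^-11 F, I_d = (3.902×10^-11)(3.65×10^4) = 1.42×10^-6 A.

1.42×10^-6 A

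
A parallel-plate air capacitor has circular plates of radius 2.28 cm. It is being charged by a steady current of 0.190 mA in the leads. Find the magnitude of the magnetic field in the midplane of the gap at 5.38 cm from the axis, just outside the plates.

Between the plates the displacement current equals the wire current: I_d = 0.190 mA = 1.90×10^-4 A.
With r > R the enclosed displacement current is the full I_d; B = μ₀ I_d / (2πr) = 7.06×10^-10 T.

7.06×10^-10 T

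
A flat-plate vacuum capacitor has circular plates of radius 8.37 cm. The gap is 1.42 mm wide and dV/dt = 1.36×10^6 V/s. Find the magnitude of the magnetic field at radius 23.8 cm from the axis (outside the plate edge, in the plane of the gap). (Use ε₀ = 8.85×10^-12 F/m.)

1.57×10^-10 T

With E = V/d, dE/dt = 9.577×10^8 V/(m·s) and πR² = 0.02201 m², giving I_d = ε₀ πR² dE/dt = 1.865×10^-4 A.
Outside the plates the loop encloses all of I_d, so B·2πr = μ₀ I_d and B = 1.57×10^-10 T.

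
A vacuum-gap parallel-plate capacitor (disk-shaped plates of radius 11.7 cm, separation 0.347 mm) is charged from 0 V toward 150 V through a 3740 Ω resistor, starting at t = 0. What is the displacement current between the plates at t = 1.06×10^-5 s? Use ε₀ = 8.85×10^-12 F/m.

C = ε₀A/d = (8.85×10^-12)(0.04301)/(3.47×10^-4) = 1.097×10^-9 F, so τ = RC = 4.103×10^-6 s.
The conduction current is I(t) = (V₀/R) e^(−t/τ), and the displacement current between the plates equals it.
t/τ = 2.583; I_d = (150/3740) · e^(−2.583) = (0.04011)(0.07555) = 3.03×10^-3 A.

3.03×10^-3 A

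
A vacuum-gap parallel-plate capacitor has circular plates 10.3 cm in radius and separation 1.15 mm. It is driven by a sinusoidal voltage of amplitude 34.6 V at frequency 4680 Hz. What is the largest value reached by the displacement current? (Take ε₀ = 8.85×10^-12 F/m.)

The displacement current equals the conduction current C dV/dt, which peaks at C V₀ ω.
With C = ε₀A/d = (8.85×10^-12)(0.03333)/(1.15×10^-3) = 2.565×10^-10 F and ω = 2πf = 2.941×10^4 rad/s, I_d,max = (2.565×10^-10)(34.6)(2.941×10^4) = 2.61×10^-4 A.

2.61×10^-4 A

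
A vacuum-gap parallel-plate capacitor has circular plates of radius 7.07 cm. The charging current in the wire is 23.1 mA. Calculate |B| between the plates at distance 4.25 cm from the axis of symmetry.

3.93×10^-8 T

No conduction current crosses the gap, so I_d there equals the 0.0231 A in the leads.
For r < R the Ampère–Maxwell law gives B(2πr) = μ₀ I_d (r²/R²), so B = μ₀ I_d r/(2πR²) = (4π×10^-7)(0.0231)(0.0425)/(2π·0.0707²) = 3.93×10^-8 T.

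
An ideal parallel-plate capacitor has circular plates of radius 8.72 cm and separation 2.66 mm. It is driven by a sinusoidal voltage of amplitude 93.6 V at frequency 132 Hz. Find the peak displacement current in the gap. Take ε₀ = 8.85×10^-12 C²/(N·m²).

6.17×10^-6 A

The displacement current equals the conduction current C dV/dt, which peaks at C V₀ ω.
With C = ε₀A/d = (8.85×10^-12)(0.02389)/(2.66×10^-3) = 7.948×10^-11 F and ω = 2πf = 829.4 rad/s, I_d,max = (7.948×10^-11)(93.6)(829.4) = 6.17×10^-6 A.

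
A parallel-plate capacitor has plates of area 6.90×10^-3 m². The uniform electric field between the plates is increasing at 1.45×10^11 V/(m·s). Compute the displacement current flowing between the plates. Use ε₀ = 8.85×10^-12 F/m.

With a uniform field, Φ_E = EA, so I_d = ε₀ A dE/dt = 8.85×10^-3 A.

8.85×10^-3 A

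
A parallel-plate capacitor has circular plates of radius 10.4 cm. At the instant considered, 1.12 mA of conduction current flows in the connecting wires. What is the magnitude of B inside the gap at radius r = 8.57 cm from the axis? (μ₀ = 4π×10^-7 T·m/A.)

Between the plates the displacement current equals the wire current: I_d = 1.12 mA = 1.12×10^-3 A.
∮B·dl = μ₀ I_d,enc with I_d,enc = I_d r²/R² = 7.605×10^-4 A; so B = μ₀ I_d,enc/(2πr) = 1.77×10^-9 T.

1.77×10^-9 T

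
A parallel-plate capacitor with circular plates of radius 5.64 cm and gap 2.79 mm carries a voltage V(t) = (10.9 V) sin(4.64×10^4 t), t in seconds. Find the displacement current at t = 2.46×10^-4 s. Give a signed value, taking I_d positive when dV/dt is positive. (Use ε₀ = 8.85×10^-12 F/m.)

6.52×10^-6 A

dV/dt = (10.9)(4.64×10^4)·cos(11.4144) = 2.057×10^5 V/s.
I_d = C dV/dt with C = ε₀A/d = (8.85×10^-12)(9.993×10^-3)/(2.79×10^-3) = 3.170×10^-11 F, so I_d = (3.170×10^-11)(2.057×10^5) = 6.52×10^-6 A.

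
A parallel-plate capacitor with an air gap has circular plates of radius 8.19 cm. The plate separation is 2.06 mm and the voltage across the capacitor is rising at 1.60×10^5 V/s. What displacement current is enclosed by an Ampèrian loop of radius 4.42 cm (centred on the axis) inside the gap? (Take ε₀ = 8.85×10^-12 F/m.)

4.22×10^-6 A

With E = V/d, dE/dt = 7.767×10^7 V/(m·s) and πR² = 0.02107 m², giving I_d = ε₀ πR² dE/dt = 1.448×10^-5 A.
Since J_d is uniform, the enclosed fraction is (r/R)² = 0.2913, giving I_d,enc = 4.22×10^-6 A.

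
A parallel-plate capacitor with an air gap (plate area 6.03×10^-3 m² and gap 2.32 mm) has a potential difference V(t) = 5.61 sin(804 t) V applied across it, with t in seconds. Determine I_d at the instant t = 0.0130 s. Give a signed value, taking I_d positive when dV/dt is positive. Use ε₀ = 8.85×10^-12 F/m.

-5.37×10^-8 A

C = ε₀A/d = (8.85×10^-12)(6.03×10^-3)/(2.32×10^-3) = 2.300×10^-11 F. dV/dt = V₀ω·cos(ωt); at ωt = 10.452 rad this factor is -0.5172.
I_d = C dV/dt = (2.300×10^-11)(5.61)(804)(-0.5172) = -5.37×10^-8 A.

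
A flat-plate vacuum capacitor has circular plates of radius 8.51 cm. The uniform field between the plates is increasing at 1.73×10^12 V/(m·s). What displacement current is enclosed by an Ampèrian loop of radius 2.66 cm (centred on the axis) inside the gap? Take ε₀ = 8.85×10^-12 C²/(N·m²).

Through the whole plate area (πR² = 0.02275 m²), I_d = ε₀ πR² dE/dt = 0.3483 A.
Through an area πr² the displacement current is I_d·(πr²/πR²) = I_d (r/R)² = 0.0340 A.

0.0340 A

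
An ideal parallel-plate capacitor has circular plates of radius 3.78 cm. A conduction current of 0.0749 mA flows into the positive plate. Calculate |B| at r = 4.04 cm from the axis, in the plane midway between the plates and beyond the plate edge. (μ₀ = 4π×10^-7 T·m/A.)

3.71×10^-10 T

Between the plates the displacement current equals the wire current: I_d = 0.0749 mA = 7.49×10^-5 A.
For r ≥ R the full I_d is enclosed: B = μ₀ I_d/(2πr) = (4π×10^-7)(7.49×10^-5)/(2π·0.0404) = 3.71×10^-10 T.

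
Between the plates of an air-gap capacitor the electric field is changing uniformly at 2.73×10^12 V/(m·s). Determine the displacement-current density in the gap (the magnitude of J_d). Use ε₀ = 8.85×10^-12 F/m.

24.2 A/m²

J_d = ε₀ ∂E/∂t, so J_d = 24.2 A/m².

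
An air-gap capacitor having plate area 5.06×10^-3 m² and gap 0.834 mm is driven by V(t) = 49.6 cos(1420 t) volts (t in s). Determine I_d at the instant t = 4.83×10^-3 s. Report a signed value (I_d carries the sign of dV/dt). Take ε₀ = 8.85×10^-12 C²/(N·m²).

dE/dt = (V₀ω/d)·−sin(ωt) with ωt = 6.8586 rad: (49.6)(1420)(-0.5442)/(8.34×10^-4) = -4.596×10^7 V/(m·s).
I_d = ε₀ A dE/dt = (8.85×10^-12)(5.06×10^-3)(-4.596×10^7) = -2.06×10^-6 A.

-2.06×10^-6 A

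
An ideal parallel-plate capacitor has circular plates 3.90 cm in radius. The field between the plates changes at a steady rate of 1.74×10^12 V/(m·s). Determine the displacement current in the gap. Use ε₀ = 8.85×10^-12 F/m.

The displacement current is ε₀ times dΦ_E/dt = ε₀ A dE/dt = (8.85×10^-12)(4.778×10^-3)(1.74×10^12) = 0.0736 A.

0.0736 A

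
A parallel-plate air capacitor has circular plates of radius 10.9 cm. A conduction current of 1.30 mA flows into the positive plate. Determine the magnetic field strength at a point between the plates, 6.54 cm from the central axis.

1.43×10^-9 T

No conduction current crosses the gap, so I_d there equals the 1.30×10^-3 A in the leads.
For r < R the Ampère–Maxwell law gives B(2πr) = μ₀ I_d (r²/R²), so B = μ₀ I_d r/(2πR²) = (4π×10^-7)(1.30×10^-3)(0.0654)/(2π·0.109²) = 1.43×10^-9 T.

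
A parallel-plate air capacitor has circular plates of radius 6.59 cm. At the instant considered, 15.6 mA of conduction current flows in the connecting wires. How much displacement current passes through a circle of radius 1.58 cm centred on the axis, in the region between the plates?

Between the plates the displacement current equals the wire current: I_d = 15.6 mA = 0.0156 A.
The field is uniform, so I_d,enc = I_d (r/R)² = (0.0156)(1.58/6.59)² = 8.97×10^-4 A.

8.97×10^-4 A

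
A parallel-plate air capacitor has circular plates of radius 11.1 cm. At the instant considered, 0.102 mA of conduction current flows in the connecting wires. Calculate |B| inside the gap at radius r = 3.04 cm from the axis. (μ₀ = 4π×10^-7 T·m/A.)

No conduction current crosses the gap, so I_d there equals the 1.02×10^-4 A in the leads.
An Ampèrian loop of radius r encloses a fraction (r/R)² of I_d. Then B·2πr = μ₀ I_d (r/R)², giving B = μ₀ I_d r/(2πR²) = 5.03×10^-11 T.

5.03×10^-11 T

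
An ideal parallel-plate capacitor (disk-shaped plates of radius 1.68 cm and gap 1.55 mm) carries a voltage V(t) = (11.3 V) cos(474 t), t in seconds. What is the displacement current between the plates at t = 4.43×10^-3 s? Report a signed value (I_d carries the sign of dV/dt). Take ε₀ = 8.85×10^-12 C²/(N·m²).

dE/dt = (V₀ω/d)·−sin(ωt) with ωt = 2.09982 rad: (11.3)(474)(-0.8633)/(1.55×10^-3) = -2.983×10^6 V/(m·s).
I_d = ε₀ A dE/dt = (8.85×10^-12)(8.867×10^-4)(-2.983×10^6) = -2.34×10^-8 A.

-2.34×10^-8 A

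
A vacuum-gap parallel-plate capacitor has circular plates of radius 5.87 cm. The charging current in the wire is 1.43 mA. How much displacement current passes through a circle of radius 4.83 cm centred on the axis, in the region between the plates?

No conduction current crosses the gap, so I_d there equals the 1.43×10^-3 A in the leads.
Through an area πr² the displacement current is I_d·(πr²/πR²) = I_d (r/R)² = 9.68×10^-4 A.

9.68×10^-4 A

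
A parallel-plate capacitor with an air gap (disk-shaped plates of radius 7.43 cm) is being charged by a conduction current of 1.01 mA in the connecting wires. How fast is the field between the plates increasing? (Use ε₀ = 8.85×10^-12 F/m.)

6.58×10^9 V/(m·s)

The displacement current between the plates equals the conduction current, I_d = 1.01 mA.
Since I_d = ε₀ A dE/dt, dE/dt = I_d/(ε₀A) = (1.01×10^-3)/((8.85×10^-12)(0.01734)) = 6.58×10^9 V/(m·s).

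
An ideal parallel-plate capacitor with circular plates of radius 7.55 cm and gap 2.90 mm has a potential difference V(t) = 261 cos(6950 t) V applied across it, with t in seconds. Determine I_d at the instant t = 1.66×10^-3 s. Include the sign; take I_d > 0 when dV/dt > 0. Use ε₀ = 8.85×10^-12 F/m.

8.50×10^-5 A

dV/dt = (261)(6950)·−sin(11.537) = 1.555×10^6 V/s.
I_d = C dV/dt with C = ε₀A/d = (8.85×10^-12)(0.01791)/(2.90×10^-3) = 5.466×10^-11 F, so I_d = (5.466×10^-11)(1.555×10^6) = 8.50×10^-5 A.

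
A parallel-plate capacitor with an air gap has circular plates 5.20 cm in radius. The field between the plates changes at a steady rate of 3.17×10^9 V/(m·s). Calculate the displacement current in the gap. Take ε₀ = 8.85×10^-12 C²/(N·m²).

The displacement current is ε₀ times dΦ_E/dt = ε₀ A dE/dt = (8.85×10^-12)(8.495×10^-3)(3.17×10^9) = 2.38×10^-4 A.

2.38×10^-4 A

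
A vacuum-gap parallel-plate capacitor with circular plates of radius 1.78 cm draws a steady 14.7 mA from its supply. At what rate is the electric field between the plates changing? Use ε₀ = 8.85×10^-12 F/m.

The displacement current between the plates equals the conduction current, I_d = 14.7 mA.
Then dE/dt = I_d/(ε₀A) = 1.67×10^12 V/(m·s).

1.67×10^12 V/(m·s)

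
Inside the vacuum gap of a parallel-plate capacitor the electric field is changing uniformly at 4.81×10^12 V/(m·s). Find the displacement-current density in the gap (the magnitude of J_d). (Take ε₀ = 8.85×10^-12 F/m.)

42.6 A/m²

J_d = ε₀ ∂E/∂t, so J_d = 42.6 A/m².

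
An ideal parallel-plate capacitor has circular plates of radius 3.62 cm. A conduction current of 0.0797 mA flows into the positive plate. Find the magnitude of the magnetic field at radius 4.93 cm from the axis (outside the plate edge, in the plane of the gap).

No conduction current crosses the gap, so I_d there equals the 7.97×10^-5 A in the leads.
Outside the plates the loop encloses all of I_d, so B·2πr = μ₀ I_d and B = 3.23×10^-10 T.

3.23×10^-10 T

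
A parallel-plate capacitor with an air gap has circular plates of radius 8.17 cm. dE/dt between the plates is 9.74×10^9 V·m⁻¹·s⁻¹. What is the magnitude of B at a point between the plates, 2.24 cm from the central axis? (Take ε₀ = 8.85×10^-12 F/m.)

1.21×10^-9 T

I_d = ε₀ dΦ_E/dt = ε₀ πR² (dE/dt) = (8.85×10^-12)(0.02097)(9.74×10^9) = 1.808×10^-3 A through the full plate area.
For r < R the Ampère–Maxwell law gives B(2πr) = μ₀ I_d (r²/R²), so B = μ₀ I_d r/(2πR²) = (4π×10^-7)(1.808×10^-3)(0.0224)/(2π·0.0817²) = 1.21×10^-9 T.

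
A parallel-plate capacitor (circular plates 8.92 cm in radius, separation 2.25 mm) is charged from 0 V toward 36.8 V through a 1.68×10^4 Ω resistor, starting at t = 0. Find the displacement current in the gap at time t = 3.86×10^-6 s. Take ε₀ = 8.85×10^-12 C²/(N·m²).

C = ε₀A/d = (8.85×10^-12)(0.02500)/(2.25×10^-3) = 9.833×10^-11 F, so τ = RC = 1.652×10^-6 s.
The conduction current is I(t) = (V₀/R) e^(−t/τ), and the displacement current between the plates equals it.
t/τ = 2.337; I_d = (36.8/1.68×10^4) · e^(−2.337) = (2.190×10^-3)(0.09662) = 2.12×10^-4 A.

2.12×10^-4 A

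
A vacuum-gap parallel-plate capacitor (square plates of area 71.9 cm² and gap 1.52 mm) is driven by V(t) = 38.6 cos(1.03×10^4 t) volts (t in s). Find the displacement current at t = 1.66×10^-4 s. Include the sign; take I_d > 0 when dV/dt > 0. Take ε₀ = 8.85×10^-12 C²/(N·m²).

dE/dt = (V₀ω/d)·−sin(ωt) with ωt = 1.7098 rad: (38.6)(1.03×10^4)(-0.9904)/(1.52×10^-3) = -2.591×10^8 V/(m·s).
I_d = ε₀ A dE/dt = (8.85×10^-12)(7.19×10^-3)(-2.591×10^8) = -1.65×10^-5 A.

-1.65×10^-5 A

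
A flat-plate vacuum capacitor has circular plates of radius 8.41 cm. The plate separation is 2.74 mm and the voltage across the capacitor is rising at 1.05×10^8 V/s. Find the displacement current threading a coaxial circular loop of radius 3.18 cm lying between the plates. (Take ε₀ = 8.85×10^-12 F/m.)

I_d = C dV/dt with C = ε₀πR²/d = 7.177×10^-11 F, so I_d = (7.177×10^-11)(1.05×10^8) = 7.536×10^-3 A.
The field is uniform, so I_d,enc = I_d (r/R)² = (7.536×10^-3)(3.18/8.41)² = 1.08×10^-3 A.

1.08×10^-3 A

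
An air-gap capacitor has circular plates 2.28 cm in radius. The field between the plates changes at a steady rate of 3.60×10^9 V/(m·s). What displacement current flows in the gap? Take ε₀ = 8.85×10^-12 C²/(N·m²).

I_d = ε₀ A (dE/dt) = (8.85×10^-12)(1.633×10^-3 m²)(3.60×10^9) = 5.20×10^-5 A.

5.20×10^-5 A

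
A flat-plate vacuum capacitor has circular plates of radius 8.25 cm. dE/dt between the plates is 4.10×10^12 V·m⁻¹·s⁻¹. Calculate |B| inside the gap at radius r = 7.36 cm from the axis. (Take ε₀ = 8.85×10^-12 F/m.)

1.68×10^-6 T

Through the whole plate area (πR² = 0.02138 m²), I_d = ε₀ πR² dE/dt = 0.7758 A.
For r < R the Ampère–Maxwell law gives B(2πr) = μ₀ I_d (r²/R²), so B = μ₀ I_d r/(2πR²) = (4π×10^-7)(0.7758)(0.0736)/(2π·0.0825²) = 1.68×10^-6 T.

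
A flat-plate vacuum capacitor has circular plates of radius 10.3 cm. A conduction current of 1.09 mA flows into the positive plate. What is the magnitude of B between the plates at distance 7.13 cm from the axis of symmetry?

No conduction current crosses the gap, so I_d there equals the 1.09×10^-3 A in the leads.
An Ampèrian loop of radius r encloses a fraction (r/R)² of I_d. Then B·2πr = μ₀ I_d (r/R)², giving B = μ₀ I_d r/(2πR²) = 1.47×10^-9 T.

1.47×10^-9 T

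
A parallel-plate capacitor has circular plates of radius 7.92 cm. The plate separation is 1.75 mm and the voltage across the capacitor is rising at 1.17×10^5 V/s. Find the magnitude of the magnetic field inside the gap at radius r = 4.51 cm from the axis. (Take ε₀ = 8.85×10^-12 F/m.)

1.68×10^-11 T

With E = V/d, dE/dt = 6.686×10^7 V/(m·s) and πR² = 0.01971 m², giving I_d = ε₀ πR² dE/dt = 1.166×10^-5 A.
An Ampèrian loop of radius r encloses a fraction (r/R)² of I_d. Then B·2πr = μ₀ I_d (r/R)², giving B = μ₀ I_d r/(2πR²) = 1.68×10^-11 T.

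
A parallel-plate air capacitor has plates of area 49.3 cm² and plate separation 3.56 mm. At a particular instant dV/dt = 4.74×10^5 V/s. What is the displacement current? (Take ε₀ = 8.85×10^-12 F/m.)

5.81×10^-6 A

The field between the plates is E = V/d, so dE/dt = (4.74×10^5)/(3.56×10^-3 m) = 1.331×10^8 V/(m·s).
I_d = ε₀ A (dE/dt) = (8.85×10^-12)(4.93×10^-3)(1.331×10^8) = 5.81×10^-6 A.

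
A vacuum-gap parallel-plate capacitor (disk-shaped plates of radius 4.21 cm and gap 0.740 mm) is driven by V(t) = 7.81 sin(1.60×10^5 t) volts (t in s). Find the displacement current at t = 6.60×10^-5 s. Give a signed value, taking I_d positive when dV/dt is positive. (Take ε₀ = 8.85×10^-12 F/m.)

dE/dt = (V₀ω/d)·cos(ωt) with ωt = 10.56 rad: (7.81)(1.60×10^5)(-0.4219)/(7.40×10^-4) = -7.124×10^8 V/(m·s).
I_d = ε₀ A dE/dt = (8.85×10^-12)(5.568×10^-3)(-7.124×10^8) = -3.51×10^-5 A.

-3.51×10^-5 A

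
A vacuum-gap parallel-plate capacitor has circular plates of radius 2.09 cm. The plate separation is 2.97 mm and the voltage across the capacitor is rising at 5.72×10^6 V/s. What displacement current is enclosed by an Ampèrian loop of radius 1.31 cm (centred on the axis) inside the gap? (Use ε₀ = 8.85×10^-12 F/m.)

I_d = C dV/dt with C = ε₀πR²/d = 4.088×10^-12 F, so I_d = (4.088×10^-12)(5.72×10^6) = 2.338×10^-5 A.
Through an area πr² the displacement current is I_d·(πr²/πR²) = I_d (r/R)² = 9.19×10^-6 A.

9.19×10^-6 A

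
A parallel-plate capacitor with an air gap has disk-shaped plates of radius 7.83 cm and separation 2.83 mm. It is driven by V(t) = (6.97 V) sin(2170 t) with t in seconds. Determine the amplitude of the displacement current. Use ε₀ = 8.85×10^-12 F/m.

(dE/dt)_max = V₀ω/d = 5.344×10^6 V/(m·s); ω = 2170 rad/s.
I_d,max = ε₀ A (dE/dt)_max = (8.85×10^-12)(0.01926)(5.344×10^6) = 9.11×10^-7 A.

9.11×10^-7 A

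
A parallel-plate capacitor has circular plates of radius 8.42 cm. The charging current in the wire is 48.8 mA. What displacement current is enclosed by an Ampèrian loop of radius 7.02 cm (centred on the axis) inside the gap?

By continuity the displacement current in the gap matches the conduction current: I_d = 0.0488 A.
Since J_d is uniform, the enclosed fraction is (r/R)² = 0.6951, giving I_d,enc = 0.0339 A.

0.0339 A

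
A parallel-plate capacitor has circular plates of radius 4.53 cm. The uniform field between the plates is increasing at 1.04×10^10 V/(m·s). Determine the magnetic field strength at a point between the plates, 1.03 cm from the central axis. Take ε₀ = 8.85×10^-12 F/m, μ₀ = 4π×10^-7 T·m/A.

Total displacement current: I_d = ε₀(πR²)(dE/dt) = (8.85×10^-12)(6.447×10^-3)(1.04×10^10) = 5.934×10^-4 A.
∮B·dl = μ₀ I_d,enc with I_d,enc = I_d r²/R² = 3.068×10^-5 A; so B = μ₀ I_d,enc/(2πr) = 5.96×10^-10 T.

5.96×10^-10 T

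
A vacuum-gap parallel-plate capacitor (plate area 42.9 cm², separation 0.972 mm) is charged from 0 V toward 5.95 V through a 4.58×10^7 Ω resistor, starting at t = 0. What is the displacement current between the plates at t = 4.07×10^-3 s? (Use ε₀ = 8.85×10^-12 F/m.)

With C = ε₀A/d = (8.85×10^-12)(4.29×10^-3)/(9.72×10^-4) = 3.906×10^-11 F, the time constant is τ = RC = 1.789×10^-3 s, so t/τ = 2.275 and e^(−t/τ) = 0.1028.
I_d = I_cond = (V₀/R) e^(−t/τ) = (1.299×10^-7)(0.1028) = 1.34×10^-8 A.

1.34×10^-8 A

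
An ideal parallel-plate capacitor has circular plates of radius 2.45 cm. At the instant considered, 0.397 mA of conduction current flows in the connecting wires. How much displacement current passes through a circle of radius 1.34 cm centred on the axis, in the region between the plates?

Between the plates the displacement current equals the wire current: I_d = 0.397 mA = 3.97×10^-4 A.
Since J_d is uniform, the enclosed fraction is (r/R)² = 0.2991, giving I_d,enc = 1.19×10^-4 A.

1.19×10^-4 A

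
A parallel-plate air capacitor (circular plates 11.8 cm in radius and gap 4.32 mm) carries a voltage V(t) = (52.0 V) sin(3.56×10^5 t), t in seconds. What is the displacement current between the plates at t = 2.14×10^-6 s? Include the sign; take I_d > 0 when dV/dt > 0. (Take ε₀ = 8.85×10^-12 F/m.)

C = ε₀A/d = (8.85×10^-12)(0.04374)/(4.32×10^-3) = 8.961×10^-11 F. dV/dt = V₀ω·cos(ωt); at ωt = 0.76184 rad this factor is 0.7236.
I_d = C dV/dt = (8.961×10^-11)(52.0)(3.56×10^5)(0.7236) = 1.20×10^-3 A.

1.20×10^-3 A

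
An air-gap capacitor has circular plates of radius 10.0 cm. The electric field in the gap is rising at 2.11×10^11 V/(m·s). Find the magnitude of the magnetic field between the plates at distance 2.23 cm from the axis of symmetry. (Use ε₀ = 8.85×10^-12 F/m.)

2.62×10^-8 T

Through the whole plate area (πR² = 0.03142 m²), I_d = ε₀ πR² dE/dt = 0.05867 A.
For r < R the Ampère–Maxwell law gives B(2πr) = μ₀ I_d (r²/R²), so B = μ₀ I_d r/(2πR²) = (4π×10^-7)(0.05867)(0.0223)/(2π·0.100²) = 2.62×10^-8 T.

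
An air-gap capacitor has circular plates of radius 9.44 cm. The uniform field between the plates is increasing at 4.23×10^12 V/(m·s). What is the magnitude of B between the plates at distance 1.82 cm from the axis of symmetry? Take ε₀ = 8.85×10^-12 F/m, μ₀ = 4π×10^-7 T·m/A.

4.28×10^-7 T

Through the whole plate area (πR² = 0.02800 m²), I_d = ε₀ πR² dE/dt = 1.048 A.
∮B·dl = μ₀ I_d,enc with I_d,enc = I_d r²/R² = 0.03895 A; so B = μ₀ I_d,enc/(2πr) = 4.28×10^-7 T.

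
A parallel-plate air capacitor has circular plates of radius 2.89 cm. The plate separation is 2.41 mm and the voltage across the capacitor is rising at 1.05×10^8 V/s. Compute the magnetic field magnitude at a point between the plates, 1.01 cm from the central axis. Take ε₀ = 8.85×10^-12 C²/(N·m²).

2.45×10^-9 T

I_d = C dV/dt with C = ε₀πR²/d = 9.636×10^-12 F, so I_d = (9.636×10^-12)(1.05×10^8) = 1.012×10^-3 A.
For r < R the Ampère–Maxwell law gives B(2πr) = μ₀ I_d (r²/R²), so B = μ₀ I_d r/(2πR²) = (4π×10^-7)(1.012×10^-3)(0.0101)/(2π·0.0289²) = 2.45×10^-9 T.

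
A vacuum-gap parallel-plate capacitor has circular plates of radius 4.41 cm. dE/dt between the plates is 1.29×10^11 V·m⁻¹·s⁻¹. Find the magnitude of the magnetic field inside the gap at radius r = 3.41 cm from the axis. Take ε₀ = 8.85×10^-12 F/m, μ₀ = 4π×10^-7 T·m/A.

2.45×10^-8 T

Through the whole plate area (πR² = 6.110×10^-3 m²), I_d = ε₀ πR² dE/dt = 6.975×10^-3 A.
For r < R the Ampère–Maxwell law gives B(2πr) = μ₀ I_d (r²/R²), so B = μ₀ I_d r/(2πR²) = (4π×10^-7)(6.975×10^-3)(0.0341)/(2π·0.0441²) = 2.45×10^-8 T.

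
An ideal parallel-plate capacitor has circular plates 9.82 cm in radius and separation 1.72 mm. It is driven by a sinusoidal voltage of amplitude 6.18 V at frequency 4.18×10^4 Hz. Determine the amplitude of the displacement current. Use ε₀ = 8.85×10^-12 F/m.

(dE/dt)_max = V₀ω/d = 9.435×10^8 V/(m·s); ω = 2πf = 2.626×10^5 rad/s.
I_d,max = ε₀ A (dE/dt)_max = (8.85×10^-12)(0.03030)(9.435×10^8) = 2.53×10^-4 A.

2.53×10^-4 A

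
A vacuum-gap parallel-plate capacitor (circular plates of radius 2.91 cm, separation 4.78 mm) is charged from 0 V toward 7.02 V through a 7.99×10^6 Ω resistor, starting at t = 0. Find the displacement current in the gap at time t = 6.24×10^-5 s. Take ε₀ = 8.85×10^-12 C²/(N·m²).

1.80×10^-7 A

C = ε₀A/d = (8.85×10^-12)(2.660×10^-3)/(4.78×10^-3) = 4.925×10^-12 F, so τ = RC = 3.935×10^-5 s.
The conduction current is I(t) = (V₀/R) e^(−t/τ), and the displacement current between the plates equals it.
t/τ = 1.586; I_d = (7.02/7.99×10^6) · e^(−1.586) = (8.786×10^-7)(0.2047) = 1.80×10^-7 A.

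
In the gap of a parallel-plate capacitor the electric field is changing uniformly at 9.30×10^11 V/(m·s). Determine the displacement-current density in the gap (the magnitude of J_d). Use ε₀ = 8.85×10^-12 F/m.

8.23 A/m²

J_d = ε₀ dE/dt = (8.85×10^-12)(9.30×10^11) = 8.23 A/m².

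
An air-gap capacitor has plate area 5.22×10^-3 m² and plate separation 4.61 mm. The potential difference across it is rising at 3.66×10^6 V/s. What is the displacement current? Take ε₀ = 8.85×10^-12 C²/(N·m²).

3.67×10^-5 A

The displacement current equals the charging current C dV/dt. With C = ε₀A/d = (8.85×10^-12)(5.22×10^-3)/(4.61×10^-3) = 1.002×10^-11 F, I_d = (1.002×10^-11)(3.66×10^6) = 3.67×10^-5 A.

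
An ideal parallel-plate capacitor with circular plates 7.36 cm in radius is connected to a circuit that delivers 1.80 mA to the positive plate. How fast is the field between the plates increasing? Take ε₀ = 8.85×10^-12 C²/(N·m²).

By continuity, I_d in the gap equals the 1.80 mA flowing in the wire.
Inverting I_d = ε₀ A dE/dt gives dE/dt = 1.80×10^-3 / (8.85×10^-12 · 0.01702) = 1.20×10^10 V/(m·s).

1.20×10^10 V/(m·s)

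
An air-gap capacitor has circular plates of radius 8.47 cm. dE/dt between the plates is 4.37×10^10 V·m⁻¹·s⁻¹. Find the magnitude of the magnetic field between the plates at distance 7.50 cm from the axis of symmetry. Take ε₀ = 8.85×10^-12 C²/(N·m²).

1.82×10^-8 T

Total displacement current: I_d = ε₀(πR²)(dE/dt) = (8.85×10^-12)(0.02254)(4.37×10^10) = 8.717×10^-3 A.
For r < R the Ampère–Maxwell law gives B(2πr) = μ₀ I_d (r²/R²), so B = μ₀ I_d r/(2πR²) = (4π×10^-7)(8.717×10^-3)(0.0750)/(2π·0.0847²) = 1.82×10^-8 T.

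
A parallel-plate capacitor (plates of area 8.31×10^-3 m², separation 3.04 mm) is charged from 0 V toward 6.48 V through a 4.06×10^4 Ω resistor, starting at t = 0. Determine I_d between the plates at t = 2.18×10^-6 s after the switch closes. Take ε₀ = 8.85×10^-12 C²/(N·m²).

C = ε₀A/d = (8.85×10^-12)(8.31×10^-3)/(3.04×10^-3) = 2.419×10^-11 F, so τ = RC = 9.821×10^-7 s.
The conduction current is I(t) = (V₀/R) e^(−t/τ), and the displacement current between the plates equals it.
t/τ = 2.220; I_d = (6.48/4.06×10^4) · e^(−2.220) = (1.596×10^-4)(0.1086) = 1.73×10^-5 A.

1.73×10^-5 A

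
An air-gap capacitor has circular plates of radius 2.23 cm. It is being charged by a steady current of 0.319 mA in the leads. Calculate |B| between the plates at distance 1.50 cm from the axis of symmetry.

By continuity the displacement current in the gap matches the conduction current: I_d = 3.19×10^-4 A.
∮B·dl = μ₀ I_d,enc with I_d,enc = I_d r²/R² = 1.443×10^-4 A; so B = μ₀ I_d,enc/(2πr) = 1.92×10^-9 T.

1.92×10^-9 T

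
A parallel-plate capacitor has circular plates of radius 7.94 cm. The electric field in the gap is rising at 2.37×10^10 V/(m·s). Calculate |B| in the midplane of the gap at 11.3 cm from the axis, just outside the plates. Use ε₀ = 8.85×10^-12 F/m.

I_d = ε₀ dΦ_E/dt = ε₀ πR² (dE/dt) = (8.85×10^-12)(0.01981)(2.37×10^10) = 4.155×10^-3 A through the full plate area.
For r ≥ R the full I_d is enclosed: B = μ₀ I_d/(2πr) = (4π×10^-7)(4.155×10^-3)/(2π·0.113) = 7.35×10^-9 T.

7.35×10^-9 T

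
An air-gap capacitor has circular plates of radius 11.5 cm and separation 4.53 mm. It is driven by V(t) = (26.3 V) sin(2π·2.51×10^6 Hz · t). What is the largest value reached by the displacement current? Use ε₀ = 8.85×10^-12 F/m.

0.0337 A

C = ε₀A/d = (8.85×10^-12)(0.04155)/(4.53×10^-3) = 8.117×10^-11 F; ω = 2πf = 1.577×10^7 rad/s.
I_d = C dV/dt, so |I_d|_max = C V₀ ω = (8.117×10^-11)(26.3)(1.577×10^7) = 0.0337 A.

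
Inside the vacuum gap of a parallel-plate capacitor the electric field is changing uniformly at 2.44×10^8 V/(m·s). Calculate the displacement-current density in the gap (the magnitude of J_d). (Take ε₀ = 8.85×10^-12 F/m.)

2.16×10^-3 A/m²

J_d = ε₀ ∂E/∂t, so J_d = 2.16×10^-3 A/m².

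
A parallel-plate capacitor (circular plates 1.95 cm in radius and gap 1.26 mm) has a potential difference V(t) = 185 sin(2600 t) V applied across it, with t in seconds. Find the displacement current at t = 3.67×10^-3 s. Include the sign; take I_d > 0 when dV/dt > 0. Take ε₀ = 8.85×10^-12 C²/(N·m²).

C = ε₀A/d = (8.85×10^-12)(1.195×10^-3)/(1.26×10^-3) = 8.393×10^-12 F. dV/dt = V₀ω·cos(ωt); at ωt = 9.542 rad this factor is -0.9931.
I_d = C dV/dt = (8.393×10^-12)(185)(2600)(-0.9931) = -4.01×10^-6 A.

-4.01×10^-6 A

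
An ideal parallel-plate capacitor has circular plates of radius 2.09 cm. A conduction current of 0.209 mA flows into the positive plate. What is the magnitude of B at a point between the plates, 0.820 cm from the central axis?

7.85×10^-10 T

No conduction current crosses the gap, so I_d there equals the 2.09×10^-4 A in the leads.
∮B·dl = μ₀ I_d,enc with I_d,enc = I_d r²/R² = 3.217×10^-5 A; so B = μ₀ I_d,enc/(2πr) = 7.85×10^-10 T.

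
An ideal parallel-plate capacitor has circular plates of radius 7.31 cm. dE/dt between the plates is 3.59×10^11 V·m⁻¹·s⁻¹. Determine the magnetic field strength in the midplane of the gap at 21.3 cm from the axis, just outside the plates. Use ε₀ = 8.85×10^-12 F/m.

Through the whole plate area (πR² = 0.01679 m²), I_d = ε₀ πR² dE/dt = 0.05334 A.
For r ≥ R the full I_d is enclosed: B = μ₀ I_d/(2πr) = (4π×10^-7)(0.05334)/(2π·0.213) = 5.01×10^-8 T.

5.01×10^-8 T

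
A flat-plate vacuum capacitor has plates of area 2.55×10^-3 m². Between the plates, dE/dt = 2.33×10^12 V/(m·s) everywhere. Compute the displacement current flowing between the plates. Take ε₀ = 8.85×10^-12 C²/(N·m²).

The displacement current is ε₀ times dΦ_E/dt = ε₀ A dE/dt = (8.85×10^-12)(2.55×10^-3)(2.33×10^12) = 0.0526 A.

0.0526 A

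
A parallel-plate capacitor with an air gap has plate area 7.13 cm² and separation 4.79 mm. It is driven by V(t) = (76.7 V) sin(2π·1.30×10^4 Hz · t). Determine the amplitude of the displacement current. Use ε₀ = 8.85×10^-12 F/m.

The displacement current equals the conduction current C dV/dt, which peaks at C V₀ ω.
With C = ε₀A/d = (8.85×10^-12)(7.13×10^-4)/(4.79×10^-3) = 1.317×10^-12 F and ω = 2πf = 8.168×10^4 rad/s, I_d,max = (1.317×10^-12)(76.7)(8.168×10^4) = 8.25×10^-6 A.

8.25×10^-6 A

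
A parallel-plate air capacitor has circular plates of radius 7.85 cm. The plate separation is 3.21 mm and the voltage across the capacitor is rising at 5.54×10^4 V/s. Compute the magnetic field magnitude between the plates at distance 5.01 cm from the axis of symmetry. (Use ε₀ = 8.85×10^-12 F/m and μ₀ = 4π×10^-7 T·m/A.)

4.81×10^-12 T

I_d = C dV/dt with C = ε₀πR²/d = 5.338×10^-11 F, so I_d = (5.338×10^-11)(5.54×10^4) = 2.957×10^-6 A.
For r < R the Ampère–Maxwell law gives B(2πr) = μ₀ I_d (r²/R²), so B = μ₀ I_d r/(2πR²) = (4π×10^-7)(2.957×10^-6)(0.0501)/(2π·0.0785²) = 4.81×10^-12 T.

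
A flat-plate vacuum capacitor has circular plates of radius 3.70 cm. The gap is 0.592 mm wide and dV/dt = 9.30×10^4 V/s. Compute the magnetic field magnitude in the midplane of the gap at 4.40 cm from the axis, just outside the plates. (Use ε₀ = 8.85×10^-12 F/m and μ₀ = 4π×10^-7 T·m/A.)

dE/dt = (dV/dt)/d = 1.571×10^8 V/(m·s); I_d = ε₀(πR²)(dE/dt) = (8.85×10^-12)(4.301×10^-3)(1.571×10^8) = 5.980×10^-6 A.
For r ≥ R the full I_d is enclosed: B = μ₀ I_d/(2πr) = (4π×10^-7)(5.980×10^-6)/(2π·0.0440) = 2.72×10^-11 T.

2.72×10^-11 T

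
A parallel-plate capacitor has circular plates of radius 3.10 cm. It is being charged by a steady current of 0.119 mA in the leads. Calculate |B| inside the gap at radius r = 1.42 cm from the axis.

3.52×10^-10 T

Between the plates the displacement current equals the wire current: I_d = 0.119 mA = 1.19×10^-4 A.
An Ampèrian loop of radius r encloses a fraction (r/R)² of I_d. Then B·2πr = μ₀ I_d (r/R)², giving B = μ₀ I_d r/(2πR²) = 3.52×10^-10 T.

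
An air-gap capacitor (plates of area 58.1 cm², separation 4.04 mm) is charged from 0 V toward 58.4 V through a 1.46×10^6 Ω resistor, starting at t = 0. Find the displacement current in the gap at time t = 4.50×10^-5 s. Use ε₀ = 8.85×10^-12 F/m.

C = ε₀A/d = (8.85×10^-12)(5.81×10^-3)/(4.04×10^-3) = 1.273×10^-11 F and τ = RC = 1.859×10^-5 s. I_d in the gap equals the RC charging current.
I_d(t) = (V₀/R) e^(−t/τ) = 4.000×10^-5 · e^(−2.421) = 3.55×10^-6 A.

3.55×10^-6 A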